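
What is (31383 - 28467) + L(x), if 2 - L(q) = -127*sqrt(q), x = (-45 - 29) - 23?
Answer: 2918 + 127*I*sqrt(97) ≈ 2918.0 + 1250.8*I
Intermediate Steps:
x = -97 (x = -74 - 23 = -97)
L(q) = 2 + 127*sqrt(q) (L(q) = 2 - (-127)*sqrt(q) = 2 + 127*sqrt(q))
(31383 - 28467) + L(x) = (31383 - 28467) + (2 + 127*sqrt(-97)) = 2916 + (2 + 127*(I*sqrt(97))) = 2916 + (2 + 127*I*sqrt(97)) = 2918 + 127*I*sqrt(97)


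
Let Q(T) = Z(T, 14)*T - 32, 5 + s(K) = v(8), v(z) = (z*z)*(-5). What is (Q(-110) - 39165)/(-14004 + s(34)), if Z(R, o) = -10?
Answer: 38097/14329 ≈ 2.6587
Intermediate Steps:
v(z) = -5*z**2 (v(z) = z**2*(-5) = -5*z**2)
s(K) = -325 (s(K) = -5 - 5*8**2 = -5 - 5*64 = -5 - 320 = -325)
Q(T) = -32 - 10*T (Q(T) = -10*T - 32 = -32 - 10*T)
(Q(-110) - 39165)/(-14004 + s(34)) = ((-32 - 10*(-110)) - 39165)/(-14004 - 325) = ((-32 + 1100) - 39165)/(-14329) = (1068 - 39165)*(-1/14329) = -38097*(-1/14329) = 38097/14329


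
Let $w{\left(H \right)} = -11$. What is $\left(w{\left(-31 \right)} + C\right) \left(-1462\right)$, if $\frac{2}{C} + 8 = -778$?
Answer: $\frac{6321688}{393} \approx 16086.0$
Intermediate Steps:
$C = - \frac{1}{393}$ ($C = \frac{2}{-8 - 778} = \frac{2}{-786} = 2 \left(- \frac{1}{786}\right) = - \frac{1}{393} \approx -0.0025445$)
$\left(w{\left(-31 \right)} + C\right) \left(-1462\right) = \left(-11 - \frac{1}{393}\right) \left(-1462\right) = \left(- \frac{4324}{393}\right) \left(-1462\right) = \frac{6321688}{393}$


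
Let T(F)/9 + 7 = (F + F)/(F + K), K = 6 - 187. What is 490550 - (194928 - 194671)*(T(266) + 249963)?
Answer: -5418599266/85 ≈ -6.3748e+7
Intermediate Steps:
K = -181
T(F) = -63 + 18*F/(-181 + F) (T(F) = -63 + 9*((F + F)/(F - 181)) = -63 + 9*((2*F)/(-181 + F)) = -63 + 9*(2*F/(-181 + F)) = -63 + 18*F/(-181 + F))
490550 - (194928 - 194671)*(T(266) + 249963) = 490550 - (194928 - 194671)*(9*(1267 - 5*266)/(-181 + 266) + 249963) = 490550 - 257*(9*(1267 - 1330)/85 + 249963) = 490550 - 257*(9*(1/85)*(-63) + 249963) = 490550 - 257*(-567/85 + 249963) = 490550 - 257*21246288/85 = 490550 - 1*5460296016/85 = 490550 - 5460296016/85 = -5418599266/85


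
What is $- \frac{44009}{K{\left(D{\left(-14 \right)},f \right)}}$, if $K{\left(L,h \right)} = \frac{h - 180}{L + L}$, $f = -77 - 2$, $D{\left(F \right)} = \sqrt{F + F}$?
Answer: $\frac{25148 i \sqrt{7}}{37} \approx 1798.3 i$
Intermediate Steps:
$D{\left(F \right)} = \sqrt{2} \sqrt{F}$ ($D{\left(F \right)} = \sqrt{2 F} = \sqrt{2} \sqrt{F}$)
$f = -79$ ($f = -77 - 2 = -79$)
$K{\left(L,h \right)} = \frac{-180 + h}{2 L}$
$- \frac{44009}{K{\left(D{\left(-14 \right)},f \right)}} = - \frac{44009}{\frac{1}{2} \frac{1}{\sqrt{2} \sqrt{-14}} \left(-180 - 79\right)} = - \frac{44009}{\frac{1}{2} \frac{1}{\sqrt{2} i \sqrt{14}} \left(-259\right)} = - \frac{44009}{\frac{1}{2} \frac{1}{2 i \sqrt{7}} \left(-259\right)} = - \frac{44009}{\frac{1}{2} \left(- \frac{i \sqrt{7}}{14}\right) \left(-259\right)} = - \frac{44009}{\frac{37}{4} i \sqrt{7}} = - 44009 \left(- \frac{4 i \sqrt{7}}{259}\right) = \frac{25148 i \sqrt{7}}{37}$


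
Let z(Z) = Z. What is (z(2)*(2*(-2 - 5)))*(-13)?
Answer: 364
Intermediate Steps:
(z(2)*(2*(-2 - 5)))*(-13) = (2*(2*(-2 - 5)))*(-13) = (2*(2*(-7)))*(-13) = (2*(-14))*(-13) = -28*(-13) = 364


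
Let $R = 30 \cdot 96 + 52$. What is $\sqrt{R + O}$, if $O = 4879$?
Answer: $\sqrt{7811} \approx 88.38$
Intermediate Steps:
$R = 2932$ ($R = 2880 + 52 = 2932$)
$\sqrt{R + O} = \sqrt{2932 + 4879} = \sqrt{7811}$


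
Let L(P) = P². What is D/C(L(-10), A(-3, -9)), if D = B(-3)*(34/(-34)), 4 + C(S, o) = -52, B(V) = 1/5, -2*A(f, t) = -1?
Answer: 1/280 ≈ 0.0035714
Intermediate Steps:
A(f, t) = ½ (A(f, t) = -½*(-1) = ½)
B(V) = ⅕
C(S, o) = -56 (C(S, o) = -4 - 52 = -56)
D = -⅕ (D = (34/(-34))/5 = (34*(-1/34))/5 = (⅕)*(-1) = -⅕ ≈ -0.20000)
D/C(L(-10), A(-3, -9)) = -⅕/(-56) = -⅕*(-1/56) = 1/280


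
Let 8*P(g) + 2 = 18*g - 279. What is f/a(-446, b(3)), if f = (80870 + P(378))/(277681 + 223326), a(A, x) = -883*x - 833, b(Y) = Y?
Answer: -653483/13956050992 ≈ -4.6824e-5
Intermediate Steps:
a(A, x) = -833 - 883*x
P(g) = -281/8 + 9*g/4 (P(g) = -1/4 + (18*g - 279)/8 = -1/4 + (-279 + 18*g)/8 = -1/4 + (-279/8 + 9*g/4) = -281/8 + 9*g/4)
f = 653483/4008056 (f = (80870 + (-281/8 + (9/4)*378))/(277681 + 223326) = (80870 + (-281/8 + 1701/2))/501007 = (80870 + 6523/8)*(1/501007) = (653483/8)*(1/501007) = 653483/4008056 ≈ 0.16304)
f/a(-446, b(3)) = 653483/(4008056*(-833 - 883*3)) = 653483/(4008056*(-833 - 2649)) = (653483/4008056)/(-3482) = (653483/4008056)*(-1/3482) = -653483/13956050992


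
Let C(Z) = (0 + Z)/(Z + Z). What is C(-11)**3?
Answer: 1/8 ≈ 0.12500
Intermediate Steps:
C(Z) = 1/2 (C(Z) = Z/((2*Z)) = Z*(1/(2*Z)) = 1/2)
C(-11)**3 = (1/2)**3 = 1/8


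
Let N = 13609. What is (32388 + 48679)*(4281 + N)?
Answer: 1450288630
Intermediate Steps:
(32388 + 48679)*(4281 + N) = (32388 + 48679)*(4281 + 13609) = 81067*17890 = 1450288630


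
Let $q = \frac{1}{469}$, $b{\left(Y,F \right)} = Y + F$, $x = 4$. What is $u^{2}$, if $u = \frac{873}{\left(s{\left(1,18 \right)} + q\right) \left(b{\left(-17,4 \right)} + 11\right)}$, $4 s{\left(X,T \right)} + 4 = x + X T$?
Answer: $\frac{167638656969}{17833729} \approx 9400.1$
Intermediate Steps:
$s{\left(X,T \right)} = \frac{T X}{4}$ ($s{\left(X,T \right)} = -1 + \frac{4 + X T}{4} = -1 + \frac{4 + T X}{4} = -1 + \left(1 + \frac{T X}{4}\right) = \frac{T X}{4}$)
$b{\left(Y,F \right)} = F + Y$
$q = \frac{1}{469} \approx 0.0021322$
$u = - \frac{409437}{4223}$ ($u = \frac{873}{\left(\frac{1}{4} \cdot 18 \cdot 1 + \frac{1}{469}\right) \left(\left(4 - 17\right) + 11\right)} = \frac{873}{\left(\frac{9}{2} + \frac{1}{469}\right) \left(-13 + 11\right)} = \frac{873}{\frac{4223}{938} \left(-2\right)} = \frac{873}{- \frac{4223}{469}} = 873 \left(- \frac{469}{4223}\right) = - \frac{409437}{4223} \approx -96.954$)
$u^{2} = \left(- \frac{409437}{4223}\right)^{2} = \frac{167638656969}{17833729}$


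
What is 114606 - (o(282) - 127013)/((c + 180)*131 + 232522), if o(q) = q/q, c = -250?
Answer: 6399401581/55838 ≈ 1.1461e+5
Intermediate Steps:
o(q) = 1
114606 - (o(282) - 127013)/((c + 180)*131 + 232522) = 114606 - (1 - 127013)/((-250 + 180)*131 + 232522) = 114606 - (-127012)/(-70*131 + 232522) = 114606 - (-127012)/(-9170 + 232522) = 114606 - (-127012)/223352 = 114606 - 1*(-31753/55838) = 114606 + 31753/55838 = 6399401581/55838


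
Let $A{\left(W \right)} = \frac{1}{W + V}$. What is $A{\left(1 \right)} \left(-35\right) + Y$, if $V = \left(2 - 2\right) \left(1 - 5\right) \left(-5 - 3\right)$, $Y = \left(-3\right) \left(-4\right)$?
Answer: $-23$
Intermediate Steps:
$Y = 12$
$V = 0$ ($V = 0 \left(-4\right) \left(-8\right) = 0 \left(-8\right) = 0$)
$A{\left(W \right)} = \frac{1}{W}$ ($A{\left(W \right)} = \frac{1}{W + 0} = \frac{1}{W}$)
$A{\left(1 \right)} \left(-35\right) + Y = 1^{-1} \left(-35\right) + 12 = 1 \left(-35\right) + 12 = -35 + 12 = -23$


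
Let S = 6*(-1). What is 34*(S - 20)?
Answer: -884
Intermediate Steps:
S = -6
34*(S - 20) = 34*(-6 - 20) = 34*(-26) = -884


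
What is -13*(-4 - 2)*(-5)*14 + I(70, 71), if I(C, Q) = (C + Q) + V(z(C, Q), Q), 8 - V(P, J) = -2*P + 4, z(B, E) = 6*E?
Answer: -4463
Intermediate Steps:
V(P, J) = 4 + 2*P (V(P, J) = 8 - (-2*P + 4) = 8 - (4 - 2*P) = 8 + (-4 + 2*P) = 4 + 2*P)
I(C, Q) = 4 + C + 13*Q (I(C, Q) = (C + Q) + (4 + 2*(6*Q)) = (C + Q) + (4 + 12*Q) = 4 + C + 13*Q)
-13*(-4 - 2)*(-5)*14 + I(70, 71) = -13*(-4 - 2)*(-5)*14 + (4 + 70 + 13*71) = -(-78)*(-5)*14 + (4 + 70 + 923) = -13*30*14 + 997 = -390*14 + 997 = -5460 + 997 = -4463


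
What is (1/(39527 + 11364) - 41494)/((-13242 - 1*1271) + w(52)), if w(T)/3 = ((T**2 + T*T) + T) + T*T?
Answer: -2111671153/507841289 ≈ -4.1581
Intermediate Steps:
w(T) = 3*T + 9*T**2 (w(T) = 3*(((T**2 + T*T) + T) + T*T) = 3*(((T**2 + T**2) + T) + T**2) = 3*((2*T**2 + T) + T**2) = 3*((T + 2*T**2) + T**2) = 3*(T + 3*T**2) = 3*T + 9*T**2)
(1/(39527 + 11364) - 41494)/((-13242 - 1*1271) + w(52)) = (1/(39527 + 11364) - 41494)/((-13242 - 1*1271) + 3*52*(1 + 3*52)) = (1/50891 - 41494)/((-13242 - 1271) + 3*52*(1 + 156)) = (1/50891 - 41494)/(-14513 + 3*52*157) = -2111671153/(50891*(-14513 + 24492)) = -2111671153/50891/9979 = -2111671153/50891*1/9979 = -2111671153/507841289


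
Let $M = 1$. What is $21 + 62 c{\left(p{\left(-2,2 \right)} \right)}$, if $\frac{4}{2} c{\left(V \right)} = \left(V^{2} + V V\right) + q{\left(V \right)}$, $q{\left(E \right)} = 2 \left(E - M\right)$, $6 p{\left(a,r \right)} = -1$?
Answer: $- \frac{893}{18} \approx -49.611$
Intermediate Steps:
$p{\left(a,r \right)} = - \frac{1}{6}$ ($p{\left(a,r \right)} = \frac{1}{6} \left(-1\right) = - \frac{1}{6}$)
$q{\left(E \right)} = -2 + 2 E$ ($q{\left(E \right)} = 2 \left(E - 1\right) = 2 \left(-1 + E\right) = -2 + 2 E$)
$c{\left(V \right)} = -1 + V + V^{2}$ ($c{\left(V \right)} = \frac{\left(V^{2} + V V\right) + \left(-2 + 2 V\right)}{2} = \frac{\left(V^{2} + V^{2}\right) + \left(-2 + 2 V\right)}{2} = \frac{2 V^{2} + \left(-2 + 2 V\right)}{2} = \frac{-2 + 2 V + 2 V^{2}}{2} = -1 + V + V^{2}$)
$21 + 62 c{\left(p{\left(-2,2 \right)} \right)} = 21 + 62 \left(-1 - \frac{1}{6} + \left(- \frac{1}{6}\right)^{2}\right) = 21 + 62 \left(-1 - \frac{1}{6} + \frac{1}{36}\right) = 21 + 62 \left(- \frac{41}{36}\right) = 21 - \frac{1271}{18} = - \frac{893}{18}$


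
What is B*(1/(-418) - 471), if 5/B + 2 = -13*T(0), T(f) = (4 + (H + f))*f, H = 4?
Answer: 984395/836 ≈ 1177.5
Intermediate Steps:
T(f) = f*(8 + f) (T(f) = (4 + (4 + f))*f = (8 + f)*f = f*(8 + f))
B = -5/2 (B = 5/(-2 - 0*(8 + 0)) = 5/(-2 - 0*8) = 5/(-2 - 13*0) = 5/(-2 + 0) = 5/(-2) = 5*(-½) = -5/2 ≈ -2.5000)
B*(1/(-418) - 471) = -5*(1/(-418) - 471)/2 = -5*(-1/418 - 471)/2 = -5/2*(-196879/418) = 984395/836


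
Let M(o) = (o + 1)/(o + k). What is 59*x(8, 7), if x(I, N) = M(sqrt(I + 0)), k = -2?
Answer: 295/2 + 177*sqrt(2)/2 ≈ 272.66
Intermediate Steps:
M(o) = (1 + o)/(-2 + o) (M(o) = (o + 1)/(o - 2) = (1 + o)/(-2 + o))
x(I, N) = (1 + sqrt(I))/(-2 + sqrt(I)) (x(I, N) = (1 + sqrt(I + 0))/(-2 + sqrt(I + 0)) = (1 + sqrt(I))/(-2 + sqrt(I)))
59*x(8, 7) = 59*((1 + sqrt(8))/(-2 + sqrt(8))) = 59*((1 + 2*sqrt(2))/(-2 + 2*sqrt(2))) = 59*(1 + 2*sqrt(2))/(-2 + 2*sqrt(2))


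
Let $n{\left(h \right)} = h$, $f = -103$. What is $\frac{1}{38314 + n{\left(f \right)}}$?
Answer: $\frac{1}{38211} \approx 2.617 \cdot 10^{-5}$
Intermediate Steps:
$\frac{1}{38314 + n{\left(f \right)}} = \frac{1}{38314 - 103} = \frac{1}{38211}$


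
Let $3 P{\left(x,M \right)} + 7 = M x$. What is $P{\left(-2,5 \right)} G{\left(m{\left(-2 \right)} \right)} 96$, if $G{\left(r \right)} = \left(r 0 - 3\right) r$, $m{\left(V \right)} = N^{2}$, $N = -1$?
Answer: $1632$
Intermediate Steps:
$P{\left(x,M \right)} = - \frac{7}{3} + \frac{M x}{3}$
$m{\left(V \right)} = 1$ ($m{\left(V \right)} = \left(-1\right)^{2} = 1$)
$G{\left(r \right)} = - 3 r$ ($G{\left(r \right)} = \left(0 - 3\right) r = - 3 r$)
$P{\left(-2,5 \right)} G{\left(m{\left(-2 \right)} \right)} 96 = \left(- \frac{7}{3} + \frac{1}{3} \cdot 5 \left(-2\right)\right) \left(\left(-3\right) 1\right) 96 = \left(- \frac{7}{3} - \frac{10}{3}\right) \left(-3\right) 96 = \left(- \frac{17}{3}\right) \left(-3\right) 96 = 17 \cdot 96 = 1632$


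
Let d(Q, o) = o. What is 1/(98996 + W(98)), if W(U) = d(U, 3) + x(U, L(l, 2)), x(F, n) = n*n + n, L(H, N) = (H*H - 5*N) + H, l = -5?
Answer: 1/99109 ≈ 1.0090e-5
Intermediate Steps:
L(H, N) = H + H² - 5*N (L(H, N) = (H² - 5*N) + H = H + H² - 5*N)
x(F, n) = n + n² (x(F, n) = n² + n = n + n²)
W(U) = 113 (W(U) = 3 + (-5 + (-5)² - 5*2)*(1 + (-5 + (-5)² - 5*2)) = 3 + (-5 + 25 - 10)*(1 + (-5 + 25 - 10)) = 3 + 10*(1 + 10) = 3 + 10*11 = 3 + 110 = 113)
1/(98996 + W(98)) = 1/(98996 + 113) = 1/99109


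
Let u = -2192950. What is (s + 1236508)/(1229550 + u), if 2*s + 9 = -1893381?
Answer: -289813/963400 ≈ -0.30082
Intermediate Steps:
s = -946695 (s = -9/2 + (½)*(-1893381) = -9/2 - 1893381/2 = -946695)
(s + 1236508)/(1229550 + u) = (-946695 + 1236508)/(1229550 - 2192950) = 289813/(-963400) = 289813*(-1/963400) = -289813/963400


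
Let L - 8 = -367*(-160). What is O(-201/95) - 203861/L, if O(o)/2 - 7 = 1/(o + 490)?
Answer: 28670181839/2721984072 ≈ 10.533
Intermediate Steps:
L = 58728 (L = 8 - 367*(-160) = 8 + 58720 = 58728)
O(o) = 14 + 2/(490 + o) (O(o) = 14 + 2/(o + 490) = 14 + 2/(490 + o))
O(-201/95) - 203861/L = 2*(3431 + 7*(-201/95))/(490 - 201/95) - 203861/58728 = 2*(3431 - 1407/95)/(46349/95) - 203861/58728 = 2*(95/46349)*(324538/95) - 203861/58728 = 649076/46349 - 203861/58728 = 28670181839/2721984072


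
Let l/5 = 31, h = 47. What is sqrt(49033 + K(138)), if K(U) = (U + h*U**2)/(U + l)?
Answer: 25*sqrt(7154767)/293 ≈ 228.23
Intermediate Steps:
l = 155 (l = 5*31 = 155)
K(U) = (U + 47*U**2)/(155 + U) (K(U) = (U + 47*U**2)/(U + 155) = (U + 47*U**2)/(155 + U))
sqrt(49033 + K(138)) = sqrt(49033 + 138*(1 + 47*138)/(155 + 138)) = sqrt(49033 + 138*(1 + 6486)/293) = sqrt(49033 + 138*(1/293)*6487) = sqrt(49033 + 895206/293) = sqrt(15261875/293) = 25*sqrt(7154767)/293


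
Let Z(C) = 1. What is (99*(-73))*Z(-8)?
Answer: -7227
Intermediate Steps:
(99*(-73))*Z(-8) = (99*(-73))*1 = -7227*1 = -7227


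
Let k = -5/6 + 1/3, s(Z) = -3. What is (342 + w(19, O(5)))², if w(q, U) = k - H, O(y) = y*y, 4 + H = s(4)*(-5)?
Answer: 436921/4 ≈ 1.0923e+5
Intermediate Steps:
H = 11 (H = -4 - 3*(-5) = -4 + 15 = 11)
O(y) = y²
k = -½ (k = -5*⅙ + 1*(⅓) = -⅚ + ⅓ = -½ ≈ -0.50000)
w(q, U) = -23/2 (w(q, U) = -½ - 1*11 = -½ - 11 = -23/2)
(342 + w(19, O(5)))² = (342 - 23/2)² = (661/2)² = 436921/4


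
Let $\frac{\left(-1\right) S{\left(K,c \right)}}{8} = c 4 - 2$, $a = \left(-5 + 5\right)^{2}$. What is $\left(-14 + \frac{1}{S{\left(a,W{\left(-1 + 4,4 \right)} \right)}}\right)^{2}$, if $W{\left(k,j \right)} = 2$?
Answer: $\frac{452929}{2304} \approx 196.58$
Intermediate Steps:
$a = 0$ ($a = 0^{2} = 0$)
$S{\left(K,c \right)} = 16 - 32 c$ ($S{\left(K,c \right)} = - 8 \left(c 4 - 2\right) = - 8 \left(4 c - 2\right) = - 8 \left(-2 + 4 c\right) = 16 - 32 c$)
$\left(-14 + \frac{1}{S{\left(a,W{\left(-1 + 4,4 \right)} \right)}}\right)^{2} = \left(-14 + \frac{1}{16 - 64}\right)^{2} = \left(-14 + \frac{1}{-48}\right)^{2} = \left(-14 - \frac{1}{48}\right)^{2} = \left(- \frac{673}{48}\right)^{2} = \frac{452929}{2304}$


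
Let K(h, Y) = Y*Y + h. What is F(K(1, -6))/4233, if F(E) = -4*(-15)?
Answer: 20/1411 ≈ 0.014174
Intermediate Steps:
K(h, Y) = h + Y² (K(h, Y) = Y² + h = h + Y²)
F(E) = 60
F(K(1, -6))/4233 = 60/4233 = 60*(1/4233) = 20/1411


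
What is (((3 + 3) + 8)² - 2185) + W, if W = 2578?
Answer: 589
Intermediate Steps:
(((3 + 3) + 8)² - 2185) + W = (((3 + 3) + 8)² - 2185) + 2578 = ((6 + 8)² - 2185) + 2578 = (14² - 2185) + 2578 = (196 - 2185) + 2578 = -1989 + 2578 = 589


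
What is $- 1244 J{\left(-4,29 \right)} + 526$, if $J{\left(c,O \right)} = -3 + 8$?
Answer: $-5694$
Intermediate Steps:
$J{\left(c,O \right)} = 5$
$- 1244 J{\left(-4,29 \right)} + 526 = \left(-1244\right) 5 + 526 = -6220 + 526 = -5694$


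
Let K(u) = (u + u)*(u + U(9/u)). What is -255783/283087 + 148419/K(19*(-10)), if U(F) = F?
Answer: 23543352759/20443976966 ≈ 1.1516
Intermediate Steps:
K(u) = 2*u*(u + 9/u) (K(u) = (u + u)*(u + 9/u) = (2*u)*(u + 9/u) = 2*u*(u + 9/u))
-255783/283087 + 148419/K(19*(-10)) = -255783/283087 + 148419/(18 + 2*(19*(-10))²) = -255783*1/283087 + 148419/(18 + 2*(-190)²) = -255783/283087 + 148419/(18 + 2*36100) = -255783/283087 + 148419/(18 + 72200) = -255783/283087 + 148419/72218 = 23543352759/20443976966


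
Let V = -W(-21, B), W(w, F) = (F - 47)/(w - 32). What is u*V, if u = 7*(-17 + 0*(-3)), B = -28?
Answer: 8925/53 ≈ 168.40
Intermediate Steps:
W(w, F) = (-47 + F)/(-32 + w)
u = -119 (u = 7*(-17 + 0) = 7*(-17) = -119)
V = -75/53 (V = -(-47 - 28)/(-32 - 21) = -(-75)/(-53) = -(-1)*(-75)/53 = -1*75/53 = -75/53 ≈ -1.4151)
u*V = -119*(-75/53) = 8925/53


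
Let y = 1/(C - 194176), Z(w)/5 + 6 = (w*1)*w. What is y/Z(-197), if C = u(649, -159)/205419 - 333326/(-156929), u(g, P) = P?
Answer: -10745399417/404807614304122835465 ≈ -2.6544e-11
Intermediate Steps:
Z(w) = -30 + 5*w² (Z(w) = -30 + 5*((w*1)*w) = -30 + 5*(w*w) = -30 + 5*w²)
C = 22815513961/10745399417 (C = -159/205419 - 333326/(-156929) = -159*1/205419 - 333326*(-1/156929) = -53/68473 + 333326/156929 = 22815513961/10745399417 ≈ 2.1233)
y = -10745399417/2086475861681431 (y = 1/(22815513961/10745399417 - 194176) = 1/(-2086475861681431/10745399417) = -10745399417/2086475861681431 ≈ -5.1500e-6)
y/Z(-197) = -10745399417/(2086475861681431*(-30 + 5*(-197)²)) = -10745399417/(2086475861681431*(-30 + 5*38809)) = -10745399417/(2086475861681431*(-30 + 194045)) = -10745399417/2086475861681431/194015 = -10745399417/2086475861681431*1/194015 = -10745399417/404807614304122835465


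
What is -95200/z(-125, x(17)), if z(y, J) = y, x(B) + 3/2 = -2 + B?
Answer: 3808/5 ≈ 761.60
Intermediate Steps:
x(B) = -7/2 + B (x(B) = -3/2 + (-2 + B) = -7/2 + B)
-95200/z(-125, x(17)) = -95200/(-125) = -95200*(-1/125) = 3808/5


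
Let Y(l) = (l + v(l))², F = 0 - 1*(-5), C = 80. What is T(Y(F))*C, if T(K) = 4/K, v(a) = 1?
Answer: 80/9 ≈ 8.8889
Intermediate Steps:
F = 5 (F = 0 + 5 = 5)
Y(l) = (1 + l)² (Y(l) = (l + 1)² = (1 + l)²)
T(Y(F))*C = (4/((1 + 5)²))*80 = (4/(6²))*80 = (4/36)*80 = (4*(1/36))*80 = (⅑)*80 = 80/9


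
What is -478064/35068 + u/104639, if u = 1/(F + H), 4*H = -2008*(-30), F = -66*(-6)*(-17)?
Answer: -104150257172705/7639858301064 ≈ -13.632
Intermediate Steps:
F = -6732 (F = 396*(-17) = -6732)
H = 15060 (H = (-2008*(-30))/4 = (¼)*60240 = 15060)
u = 1/8328 (u = 1/(-6732 + 15060) = 1/8328 ≈ 0.00012008)
-478064/35068 + u/104639 = -478064/35068 + (1/8328)/104639 = -478064*1/35068 + (1/8328)*(1/104639) = -119516/8767 + 1/871433592 = -104150257172705/7639858301064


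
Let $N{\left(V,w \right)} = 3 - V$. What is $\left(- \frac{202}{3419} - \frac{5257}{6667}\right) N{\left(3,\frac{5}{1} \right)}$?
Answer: $0$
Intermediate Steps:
$\left(- \frac{202}{3419} - \frac{5257}{6667}\right) N{\left(3,\frac{5}{1} \right)} = \left(- \frac{202}{3419} - \frac{5257}{6667}\right) \left(3 - 3\right) = \left(\left(-202\right) \frac{1}{3419} - \frac{5257}{6667}\right) \left(3 - 3\right) = \left(- \frac{202}{3419} - \frac{5257}{6667}\right) 0 = \left(- \frac{19320417}{22794473}\right) 0 = 0$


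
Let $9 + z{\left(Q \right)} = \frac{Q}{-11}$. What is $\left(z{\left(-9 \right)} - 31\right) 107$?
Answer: $- \frac{46117}{11} \approx -4192.5$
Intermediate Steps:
$z{\left(Q \right)} = -9 - \frac{Q}{11}$ ($z{\left(Q \right)} = -9 + \frac{Q}{-11} = -9 + Q \left(- \frac{1}{11}\right) = -9 - \frac{Q}{11}$)
$\left(z{\left(-9 \right)} - 31\right) 107 = \left(\left(-9 - - \frac{9}{11}\right) - 31\right) 107 = \left(\left(-9 + \frac{9}{11}\right) - 31\right) 107 = \left(- \frac{90}{11} - 31\right) 107 = \left(- \frac{431}{11}\right) 107 = - \frac{46117}{11}$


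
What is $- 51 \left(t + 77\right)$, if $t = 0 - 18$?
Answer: $-3009$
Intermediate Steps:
$t = -18$
$- 51 \left(t + 77\right) = - 51 \left(-18 + 77\right) = \left(-51\right) 59 = -3009$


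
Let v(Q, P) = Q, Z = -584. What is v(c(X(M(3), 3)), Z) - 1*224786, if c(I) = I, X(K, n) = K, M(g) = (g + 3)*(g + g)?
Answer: -224750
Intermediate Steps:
M(g) = 2*g*(3 + g) (M(g) = (3 + g)*(2*g) = 2*g*(3 + g))
v(c(X(M(3), 3)), Z) - 1*224786 = 2*3*(3 + 3) - 1*224786 = 2*3*6 - 224786 = 36 - 224786 = -224750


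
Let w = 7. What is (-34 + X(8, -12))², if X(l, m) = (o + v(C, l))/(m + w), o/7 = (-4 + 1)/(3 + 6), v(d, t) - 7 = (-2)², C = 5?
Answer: 287296/225 ≈ 1276.9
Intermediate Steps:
v(d, t) = 11 (v(d, t) = 7 + (-2)² = 7 + 4 = 11)
o = -7/3 (o = 7*((-4 + 1)/(3 + 6)) = 7*(-3/9) = 7*(-3*⅑) = 7*(-⅓) = -7/3 ≈ -2.3333)
X(l, m) = 26/(3*(7 + m)) (X(l, m) = (-7/3 + 11)/(m + 7) = 26/(3*(7 + m)))
(-34 + X(8, -12))² = (-34 + 26/(3*(7 - 12)))² = (-34 + (26/3)/(-5))² = (-34 + (26/3)*(-⅕))² = (-34 - 26/15)² = (-536/15)² = 287296/225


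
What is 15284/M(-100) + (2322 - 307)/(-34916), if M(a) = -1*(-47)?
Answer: 533561439/1641052 ≈ 325.13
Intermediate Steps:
M(a) = 47
15284/M(-100) + (2322 - 307)/(-34916) = 15284/47 + (2322 - 307)/(-34916) = 15284*(1/47) + 2015*(-1/34916) = 15284/47 - 2015/34916 = 533561439/1641052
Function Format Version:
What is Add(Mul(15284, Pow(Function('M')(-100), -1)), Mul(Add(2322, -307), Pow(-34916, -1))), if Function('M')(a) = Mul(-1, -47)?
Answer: Rational(533561439, 1641052) ≈ 325.13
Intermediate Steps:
Function('M')(a) = 47
Add(Mul(15284, Pow(Function('M')(-100), -1)), Mul(Add(2322, -307), Pow(-34916, -1))) = Add(Mul(15284, Pow(47, -1)), Mul(Add(2322, -307), Pow(-34916, -1))) = Add(Mul(15284, Rational(1, 47)), Mul(2015, Rational(-1, 34916))) = Add(Rational(15284, 47), Rational(-2015, 34916)) = Rational(533561439, 1641052)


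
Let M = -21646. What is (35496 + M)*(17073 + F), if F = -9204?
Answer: 108985650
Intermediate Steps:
(35496 + M)*(17073 + F) = (35496 - 21646)*(17073 - 9204) = 13850*7869 = 108985650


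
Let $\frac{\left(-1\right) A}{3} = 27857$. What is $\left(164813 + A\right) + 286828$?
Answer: $368070$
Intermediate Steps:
$A = -83571$ ($A = \left(-3\right) 27857 = -83571$)
$\left(164813 + A\right) + 286828 = \left(164813 - 83571\right) + 286828 = 81242 + 286828 = 368070$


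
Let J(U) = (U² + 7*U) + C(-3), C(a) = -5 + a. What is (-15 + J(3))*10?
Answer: 70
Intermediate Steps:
J(U) = -8 + U² + 7*U (J(U) = (U² + 7*U) + (-5 - 3) = (U² + 7*U) - 8 = -8 + U² + 7*U)
(-15 + J(3))*10 = (-15 + (-8 + 3² + 7*3))*10 = (-15 + (-8 + 9 + 21))*10 = (-15 + 22)*10 = 7*10 = 70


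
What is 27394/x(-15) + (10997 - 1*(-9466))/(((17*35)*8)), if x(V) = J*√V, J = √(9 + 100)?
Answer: 20463/4760 - 27394*I*√1635/1635 ≈ 4.299 - 677.48*I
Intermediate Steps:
J = √109 ≈ 10.440
x(V) = √109*√V
27394/x(-15) + (10997 - 1*(-9466))/(((17*35)*8)) = 27394/((√109*√(-15))) + (10997 - 1*(-9466))/(((17*35)*8)) = 27394/((√109*(I*√15))) + (10997 + 9466)/((595*8)) = 27394/((I*√1635)) + 20463/4760 = 27394*(-I*√1635/1635) + 20463*(1/4760) = -27394*I*√1635/1635 + 20463/4760 = 20463/4760 - 27394*I*√1635/1635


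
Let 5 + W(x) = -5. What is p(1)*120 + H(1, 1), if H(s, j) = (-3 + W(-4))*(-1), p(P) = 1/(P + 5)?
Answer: 33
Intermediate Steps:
W(x) = -10 (W(x) = -5 - 5 = -10)
p(P) = 1/(5 + P)
H(s, j) = 13 (H(s, j) = (-3 - 10)*(-1) = -13*(-1) = 13)
p(1)*120 + H(1, 1) = 120/(5 + 1) + 13 = 120/6 + 13 = (⅙)*120 + 13 = 20 + 13 = 33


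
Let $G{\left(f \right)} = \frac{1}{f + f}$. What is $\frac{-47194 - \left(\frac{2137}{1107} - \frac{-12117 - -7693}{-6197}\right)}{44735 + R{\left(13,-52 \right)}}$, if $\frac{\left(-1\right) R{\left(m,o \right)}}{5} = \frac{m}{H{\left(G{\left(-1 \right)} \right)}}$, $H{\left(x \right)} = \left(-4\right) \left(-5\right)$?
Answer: $- \frac{1295051655788}{1227453355233} \approx -1.0551$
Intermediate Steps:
$G{\left(f \right)} = \frac{1}{2 f}$
$H{\left(x \right)} = 20$
$R{\left(m,o \right)} = - \frac{m}{4}$ ($R{\left(m,o \right)} = - 5 \frac{m}{20} = - \frac{m}{4}$)
$\frac{-47194 - \left(\frac{2137}{1107} - \frac{-12117 - -7693}{-6197}\right)}{44735 + R{\left(13,-52 \right)}} = \frac{-47194 - \left(\frac{2137}{1107} - \frac{-12117 - -7693}{-6197}\right)}{44735 - \frac{13}{4}} = \frac{-47194 - \left(\frac{2137}{1107} - \left(-12117 + 7693\right) \left(- \frac{1}{6197}\right)\right)}{44735 - \frac{13}{4}} = \frac{-47194 - \frac{8345621}{6860079}}{\frac{178927}{4}} = \left(-47194 + \left(\frac{4424}{6197} - \frac{2137}{1107}\right)\right) \frac{4}{178927} = \left(-47194 - \frac{8345621}{6860079}\right) \frac{4}{178927} = \left(- \frac{323762913947}{6860079}\right) \frac{4}{178927} = - \frac{1295051655788}{1227453355233}$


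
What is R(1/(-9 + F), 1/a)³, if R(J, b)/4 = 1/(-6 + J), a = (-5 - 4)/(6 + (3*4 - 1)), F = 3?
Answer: -13824/50653 ≈ -0.27292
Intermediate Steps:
a = -9/17 (a = -9/(6 + (12 - 1)) = -9/(6 + 11) = -9/17 ≈ -0.52941)
R(J, b) = 4/(-6 + J)
R(1/(-9 + F), 1/a)³ = (4/(-6 + 1/(-9 + 3)))³ = (4/(-6 + 1/(-6)))³ = (4/(-6 - ⅙))³ = (4/(-37/6))³ = (4*(-6/37))³ = (-24/37)³ = -13824/50653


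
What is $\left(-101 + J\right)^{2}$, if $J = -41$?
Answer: $20164$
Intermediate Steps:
$\left(-101 + J\right)^{2} = \left(-101 - 41\right)^{2} = \left(-142\right)^{2} = 20164$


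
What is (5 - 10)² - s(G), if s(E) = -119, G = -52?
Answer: 144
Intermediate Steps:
(5 - 10)² - s(G) = (5 - 10)² - 1*(-119) = (-5)² + 119 = 25 + 119 = 144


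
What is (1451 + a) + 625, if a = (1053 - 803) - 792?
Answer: 1534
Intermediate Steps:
a = -542 (a = 250 - 792 = -542)
(1451 + a) + 625 = (1451 - 542) + 625 = 909 + 625 = 1534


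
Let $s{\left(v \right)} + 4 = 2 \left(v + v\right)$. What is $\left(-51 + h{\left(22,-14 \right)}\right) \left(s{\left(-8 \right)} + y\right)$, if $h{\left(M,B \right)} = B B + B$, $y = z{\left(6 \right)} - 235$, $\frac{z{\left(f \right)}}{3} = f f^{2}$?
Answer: $49387$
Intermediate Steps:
$s{\left(v \right)} = -4 + 4 v$ ($s{\left(v \right)} = -4 + 2 \left(v + v\right) = -4 + 2 \cdot 2 v = -4 + 4 v$)
$z{\left(f \right)} = 3 f^{3}$ ($z{\left(f \right)} = 3 f f^{2} = 3 f^{3}$)
$y = 413$ ($y = 3 \cdot 6^{3} - 235 = 3 \cdot 216 - 235 = 648 - 235 = 413$)
$h{\left(M,B \right)} = B + B^{2}$ ($h{\left(M,B \right)} = B^{2} + B = B + B^{2}$)
$\left(-51 + h{\left(22,-14 \right)}\right) \left(s{\left(-8 \right)} + y\right) = \left(-51 - 14 \left(1 - 14\right)\right) \left(\left(-4 + 4 \left(-8\right)\right) + 413\right) = \left(-51 - -182\right) \left(\left(-4 - 32\right) + 413\right) = \left(-51 + 182\right) \left(-36 + 413\right) = 131 \cdot 377 = 49387$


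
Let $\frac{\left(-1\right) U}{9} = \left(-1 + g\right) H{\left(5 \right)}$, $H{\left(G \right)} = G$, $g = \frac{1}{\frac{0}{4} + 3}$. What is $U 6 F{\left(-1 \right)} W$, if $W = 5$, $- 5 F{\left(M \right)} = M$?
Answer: $180$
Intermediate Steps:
$F{\left(M \right)} = - \frac{M}{5}$
$g = \frac{1}{3}$ ($g = \frac{1}{0 \cdot \frac{1}{4} + 3} = \frac{1}{0 + 3} = \frac{1}{3} \approx 0.33333$)
$U = 30$ ($U = - 9 \left(-1 + \frac{1}{3}\right) 5 = - 9 \left(\left(- \frac{2}{3}\right) 5\right) = \left(-9\right) \left(- \frac{10}{3}\right) = 30$)
$U 6 F{\left(-1 \right)} W = 30 \cdot 6 \left(\left(- \frac{1}{5}\right) \left(-1\right)\right) 5 = 30 \cdot 6 \cdot \frac{1}{5} \cdot 5 = 30 \cdot \frac{6}{5} \cdot 5 = 36 \cdot 5 = 180$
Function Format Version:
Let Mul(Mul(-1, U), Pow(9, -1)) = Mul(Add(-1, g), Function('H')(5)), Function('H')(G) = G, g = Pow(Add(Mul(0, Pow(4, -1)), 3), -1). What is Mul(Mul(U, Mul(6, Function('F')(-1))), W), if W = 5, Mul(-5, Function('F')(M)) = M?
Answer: 180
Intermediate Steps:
Function('F')(M) = Mul(Rational(-1, 5), M)
g = Rational(1, 3) (g = Pow(Add(Mul(0, Rational(1, 4)), 3), -1) = Pow(Add(0, 3), -1) = Pow(3, -1) = Rational(1, 3) ≈ 0.33333)
U = 30 (U = Mul(-9, Mul(Add(-1, Rational(1, 3)), 5)) = Mul(-9, Mul(Rational(-2, 3), 5)) = Mul(-9, Rational(-10, 3)) = 30)
Mul(Mul(U, Mul(6, Function('F')(-1))), W) = Mul(Mul(30, Mul(6, Mul(Rational(-1, 5), -1))), 5) = Mul(Mul(30, Mul(6, Rational(1, 5))), 5) = Mul(Mul(30, Rational(6, 5)), 5) = Mul(36, 5) = 180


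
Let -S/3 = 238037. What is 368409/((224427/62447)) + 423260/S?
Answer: 782322331939873/7631704257 ≈ 1.0251e+5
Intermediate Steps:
S = -714111 (S = -3*238037 = -714111)
368409/((224427/62447)) + 423260/S = 368409/((224427/62447)) + 423260/(-714111) = 368409/((224427*(1/62447))) + 423260*(-1/714111) = 368409/(32061/8921) - 423260/714111 = 368409*(8921/32061) - 423260/714111 = 1095525563/10687 - 423260/714111 = 782322331939873/7631704257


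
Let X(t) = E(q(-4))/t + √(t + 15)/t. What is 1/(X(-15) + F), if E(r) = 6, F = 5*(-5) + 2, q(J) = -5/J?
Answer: -5/117 ≈ -0.042735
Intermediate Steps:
F = -23 (F = -25 + 2 = -23)
X(t) = 6/t + √(15 + t)/t (X(t) = 6/t + √(t + 15)/t = 6/t + √(15 + t)/t)
1/(X(-15) + F) = 1/((6 + √(15 - 15))/(-15) - 23) = 1/(-(6 + √0)/15 - 23) = 1/(-(6 + 0)/15 - 23) = 1/(-1/15*6 - 23) = 1/(-⅖ - 23) = 1/(-117/5) = -5/117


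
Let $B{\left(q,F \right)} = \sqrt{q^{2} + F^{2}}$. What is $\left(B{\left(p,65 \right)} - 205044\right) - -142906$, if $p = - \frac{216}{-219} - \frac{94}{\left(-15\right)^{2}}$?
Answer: $-62138 + \frac{\sqrt{1139910338869}}{16425} \approx -62073.0$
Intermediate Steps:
$p = \frac{9338}{16425}$ ($p = \left(-216\right) \left(- \frac{1}{219}\right) - \frac{94}{225} = \frac{72}{73} - \frac{94}{225} = \frac{9338}{16425} \approx 0.56852$)
$B{\left(q,F \right)} = \sqrt{F^{2} + q^{2}}$
$\left(B{\left(p,65 \right)} - 205044\right) - -142906 = \left(\sqrt{65^{2} + \left(\frac{9338}{16425}\right)^{2}} - 205044\right) - -142906 = \left(\sqrt{4225 + \frac{87198244}{269780625}} - 205044\right) + 142906 = \left(\sqrt{\frac{1139910338869}{269780625}} - 205044\right) + 142906 = \left(\frac{\sqrt{1139910338869}}{16425} - 205044\right) + 142906 = \left(-205044 + \frac{\sqrt{1139910338869}}{16425}\right) + 142906 = -62138 + \frac{\sqrt{1139910338869}}{16425}$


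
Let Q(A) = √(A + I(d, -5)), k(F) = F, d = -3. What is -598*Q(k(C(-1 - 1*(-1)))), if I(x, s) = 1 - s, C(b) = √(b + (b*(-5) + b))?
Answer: -598*√6 ≈ -1464.8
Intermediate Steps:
C(b) = √3*√(-b) (C(b) = √(b + (-5*b + b)) = √(b - 4*b) = √(-3*b) = √3*√(-b))
Q(A) = √(6 + A) (Q(A) = √(A + (1 - 1*(-5))) = √(A + (1 + 5)) = √(A + 6) = √(6 + A))
-598*Q(k(C(-1 - 1*(-1)))) = -598*√(6 + √3*√(-(-1 - 1*(-1)))) = -598*√(6 + √3*√(-(-1 + 1))) = -598*√(6 + √3*√(-1*0)) = -598*√(6 + √3*√0) = -598*√(6 + √3*0) = -598*√(6 + 0) = -598*√6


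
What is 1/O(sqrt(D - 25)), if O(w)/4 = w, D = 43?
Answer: sqrt(2)/24 ≈ 0.058926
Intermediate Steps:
O(w) = 4*w
1/O(sqrt(D - 25)) = 1/(4*sqrt(43 - 25)) = 1/(4*sqrt(18)) = 1/(4*(3*sqrt(2))) = 1/(12*sqrt(2)) = sqrt(2)/24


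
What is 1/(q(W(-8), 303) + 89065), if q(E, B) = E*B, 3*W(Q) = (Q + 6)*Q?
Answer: 1/90681 ≈ 1.1028e-5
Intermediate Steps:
W(Q) = Q*(6 + Q)/3 (W(Q) = ((Q + 6)*Q)/3 = ((6 + Q)*Q)/3 = (Q*(6 + Q))/3 = Q*(6 + Q)/3)
q(E, B) = B*E
1/(q(W(-8), 303) + 89065) = 1/(303*((⅓)*(-8)*(6 - 8)) + 89065) = 1/(303*((⅓)*(-8)*(-2)) + 89065) = 1/(303*(16/3) + 89065) = 1/(1616 + 89065) = 1/90681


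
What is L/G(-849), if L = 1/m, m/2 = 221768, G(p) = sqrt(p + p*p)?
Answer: sqrt(44997)/79831157568 ≈ 2.6572e-9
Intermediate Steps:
G(p) = sqrt(p + p**2)
m = 443536 (m = 2*221768 = 443536)
L = 1/443536 ≈ 2.2546e-6
L/G(-849) = 1/(443536*(sqrt(-849*(1 - 849)))) = 1/(443536*(sqrt(-849*(-848)))) = 1/(443536*(sqrt(719952))) = 1/(443536*((4*sqrt(44997)))) = (sqrt(44997)/179988)/443536 = sqrt(44997)/79831157568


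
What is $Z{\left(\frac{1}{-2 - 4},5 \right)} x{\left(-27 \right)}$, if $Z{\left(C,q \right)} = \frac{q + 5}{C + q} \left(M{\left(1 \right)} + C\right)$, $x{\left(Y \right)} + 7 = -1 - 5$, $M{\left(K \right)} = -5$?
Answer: $\frac{4030}{29} \approx 138.97$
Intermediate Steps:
$x{\left(Y \right)} = -13$ ($x{\left(Y \right)} = -7 - 6 = -13$)
$Z{\left(C,q \right)} = \frac{\left(-5 + C\right) \left(5 + q\right)}{C + q}$ ($Z{\left(C,q \right)} = \frac{q + 5}{C + q} \left(-5 + C\right) = \frac{5 + q}{C + q} \left(-5 + C\right) = \frac{\left(-5 + C\right) \left(5 + q\right)}{C + q}$)
$Z{\left(\frac{1}{-2 - 4},5 \right)} x{\left(-27 \right)} = \frac{-25 - 25 + \frac{5}{-2 - 4} + \frac{1}{-2 - 4} \cdot 5}{\frac{1}{-2 - 4} + 5} \left(-13\right) = \frac{-25 - 25 + \frac{5}{-6} + \frac{1}{-6} \cdot 5}{\frac{1}{-6} + 5} \left(-13\right) = \frac{-25 - 25 + 5 \left(- \frac{1}{6}\right) - \frac{5}{6}}{- \frac{1}{6} + 5} \left(-13\right) = \frac{-25 - 25 - \frac{5}{6} - \frac{5}{6}}{\frac{29}{6}} \left(-13\right) = \frac{6}{29} \left(- \frac{155}{3}\right) \left(-13\right) = \left(- \frac{310}{29}\right) \left(-13\right) = \frac{4030}{29}$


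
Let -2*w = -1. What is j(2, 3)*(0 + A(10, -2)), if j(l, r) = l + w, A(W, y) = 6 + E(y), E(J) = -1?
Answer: 25/2 ≈ 12.500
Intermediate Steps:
w = ½ (w = -½*(-1) = ½ ≈ 0.50000)
A(W, y) = 5 (A(W, y) = 6 - 1 = 5)
j(l, r) = ½ + l (j(l, r) = l + ½ = ½ + l)
j(2, 3)*(0 + A(10, -2)) = (½ + 2)*(0 + 5) = (5/2)*5 = 25/2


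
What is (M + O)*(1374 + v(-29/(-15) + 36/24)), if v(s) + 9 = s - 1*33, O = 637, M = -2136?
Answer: -60054437/30 ≈ -2.0018e+6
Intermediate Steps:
v(s) = -42 + s (v(s) = -9 + (s - 1*33) = -9 + (s - 33) = -9 + (-33 + s) = -42 + s)
(M + O)*(1374 + v(-29/(-15) + 36/24)) = (-2136 + 637)*(1374 + (-42 + (-29/(-15) + 36/24))) = -1499*(1374 + (-42 + (-29*(-1/15) + 36*(1/24)))) = -1499*(1374 + (-42 + (29/15 + 3/2))) = -1499*(1374 + (-42 + 103/30)) = -1499*(1374 - 1157/30) = -1499*40063/30 = -60054437/30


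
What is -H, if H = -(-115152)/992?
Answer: -7197/62 ≈ -116.08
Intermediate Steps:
H = 7197/62 (H = -(-115152)/992 = -12*(-2399/248) = 7197/62 ≈ 116.08)
-H = -1*7197/62 = -7197/62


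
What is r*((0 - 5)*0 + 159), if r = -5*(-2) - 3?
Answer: 1113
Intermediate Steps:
r = 7 (r = 10 - 3 = 7)
r*((0 - 5)*0 + 159) = 7*((0 - 5)*0 + 159) = 7*(-5*0 + 159) = 7*(0 + 159) = 7*159 = 1113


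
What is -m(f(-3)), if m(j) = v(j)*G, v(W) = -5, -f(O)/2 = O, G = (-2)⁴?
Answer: 80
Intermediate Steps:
G = 16
f(O) = -2*O
m(j) = -80 (m(j) = -5*16 = -80)
-m(f(-3)) = -1*(-80) = 80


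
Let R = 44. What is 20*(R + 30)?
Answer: 1480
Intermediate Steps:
20*(R + 30) = 20*(44 + 30) = 20*74 = 1480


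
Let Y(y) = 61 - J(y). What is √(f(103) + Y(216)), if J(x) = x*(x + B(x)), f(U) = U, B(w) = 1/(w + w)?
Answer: I*√185970/2 ≈ 215.62*I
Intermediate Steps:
B(w) = 1/(2*w)
J(x) = x*(x + 1/(2*x))
Y(y) = 121/2 - y² (Y(y) = 61 - (½ + y²) = 61 + (-½ - y²) = 121/2 - y²)
√(f(103) + Y(216)) = √(103 + (121/2 - 1*216²)) = √(103 + (121/2 - 1*46656)) = √(103 + (121/2 - 46656)) = √(103 - 93191/2) = √(-92985/2) = I*√185970/2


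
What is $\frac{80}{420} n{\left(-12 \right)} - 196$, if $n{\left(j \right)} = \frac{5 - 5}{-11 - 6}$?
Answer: $-196$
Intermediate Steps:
$n{\left(j \right)} = 0$ ($n{\left(j \right)} = \frac{0}{-17} = 0 \left(- \frac{1}{17}\right) = 0$)
$\frac{80}{420} n{\left(-12 \right)} - 196 = \frac{80}{420} \cdot 0 - 196 = 80 \cdot \frac{1}{420} \cdot 0 - 196 = \frac{4}{21} \cdot 0 - 196 = 0 - 196 = -196$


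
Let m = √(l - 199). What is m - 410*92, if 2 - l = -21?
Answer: -37720 + 4*I*√11 ≈ -37720.0 + 13.266*I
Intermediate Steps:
l = 23 (l = 2 - 1*(-21) = 2 + 21 = 23)
m = 4*I*√11 (m = √(23 - 199) = √(-176) = 4*I*√11 ≈ 13.266*I)
m - 410*92 = 4*I*√11 - 410*92 = 4*I*√11 - 37720 = -37720 + 4*I*√11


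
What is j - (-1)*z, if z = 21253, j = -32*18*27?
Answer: 5701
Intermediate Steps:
j = -15552 (j = -576*27 = -15552)
j - (-1)*z = -15552 - (-1)*21253 = -15552 - 1*(-21253) = -15552 + 21253 = 5701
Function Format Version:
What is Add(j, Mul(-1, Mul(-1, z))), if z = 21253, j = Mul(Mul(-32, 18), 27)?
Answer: 5701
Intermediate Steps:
j = -15552 (j = Mul(-576, 27) = -15552)
Add(j, Mul(-1, Mul(-1, z))) = Add(-15552, Mul(-1, Mul(-1, 21253))) = Add(-15552, Mul(-1, -21253)) = Add(-15552, 21253) = 5701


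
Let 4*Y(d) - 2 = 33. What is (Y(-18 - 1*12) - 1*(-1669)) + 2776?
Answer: 17815/4 ≈ 4453.8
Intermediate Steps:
Y(d) = 35/4 (Y(d) = ½ + (¼)*33 = ½ + 33/4 = 35/4)
(Y(-18 - 1*12) - 1*(-1669)) + 2776 = (35/4 - 1*(-1669)) + 2776 = (35/4 + 1669) + 2776 = 6711/4 + 2776 = 17815/4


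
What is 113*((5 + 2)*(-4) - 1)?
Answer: -3277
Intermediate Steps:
113*((5 + 2)*(-4) - 1) = 113*(7*(-4) - 1) = 113*(-28 - 1) = 113*(-29) = -3277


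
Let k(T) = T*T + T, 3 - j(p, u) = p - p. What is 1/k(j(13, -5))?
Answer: 1/12 ≈ 0.083333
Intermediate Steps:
j(p, u) = 3 (j(p, u) = 3 - (p - p) = 3 - 1*0 = 3 + 0 = 3)
k(T) = T + T² (k(T) = T² + T = T + T²)
1/k(j(13, -5)) = 1/(3*(1 + 3)) = 1/(3*4) = 1/12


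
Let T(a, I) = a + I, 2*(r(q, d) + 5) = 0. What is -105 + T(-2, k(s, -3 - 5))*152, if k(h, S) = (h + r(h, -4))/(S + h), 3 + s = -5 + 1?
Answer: -1437/5 ≈ -287.40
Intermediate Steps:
r(q, d) = -5 (r(q, d) = -5 + (½)*0 = -5 + 0 = -5)
s = -7 (s = -3 + (-5 + 1) = -3 - 4 = -7)
k(h, S) = (-5 + h)/(S + h) (k(h, S) = (h - 5)/(S + h) = (-5 + h)/(S + h))
T(a, I) = I + a
-105 + T(-2, k(s, -3 - 5))*152 = -105 + ((-5 - 7)/((-3 - 5) - 7) - 2)*152 = -105 + (-12/(-8 - 7) - 2)*152 = -105 + (-12/(-15) - 2)*152 = -105 + (-1/15*(-12) - 2)*152 = -105 + (⅘ - 2)*152 = -105 - 6/5*152 = -105 - 912/5 = -1437/5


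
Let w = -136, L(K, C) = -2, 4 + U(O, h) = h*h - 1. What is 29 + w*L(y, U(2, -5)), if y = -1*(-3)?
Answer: 301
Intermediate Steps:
y = 3
U(O, h) = -5 + h**2 (U(O, h) = -4 + (h*h - 1) = -4 + (h**2 - 1) = -4 + (-1 + h**2) = -5 + h**2)
29 + w*L(y, U(2, -5)) = 29 - 136*(-2) = 29 + 272 = 301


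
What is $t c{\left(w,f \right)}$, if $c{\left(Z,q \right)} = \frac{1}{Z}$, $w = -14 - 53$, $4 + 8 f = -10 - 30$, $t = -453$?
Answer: $\frac{453}{67} \approx 6.7612$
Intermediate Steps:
$f = - \frac{11}{2}$ ($f = - \frac{1}{2} + \frac{-10 - 30}{8} = - \frac{1}{2} + \frac{1}{8} \left(-40\right) = - \frac{1}{2} - 5 = - \frac{11}{2} \approx -5.5$)
$w = -67$ ($w = -14 - 53 = -67$)
$t c{\left(w,f \right)} = - \frac{453}{-67} = \left(-453\right) \left(- \frac{1}{67}\right) = \frac{453}{67}$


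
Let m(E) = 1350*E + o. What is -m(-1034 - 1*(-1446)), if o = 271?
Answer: -556471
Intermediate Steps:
m(E) = 271 + 1350*E (m(E) = 1350*E + 271 = 271 + 1350*E)
-m(-1034 - 1*(-1446)) = -(271 + 1350*(-1034 - 1*(-1446))) = -(271 + 1350*(-1034 + 1446)) = -(271 + 1350*412) = -(271 + 556200) = -1*556471 = -556471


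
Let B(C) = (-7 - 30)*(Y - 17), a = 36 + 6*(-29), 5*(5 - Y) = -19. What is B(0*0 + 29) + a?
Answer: 827/5 ≈ 165.40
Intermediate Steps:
Y = 44/5 (Y = 5 - ⅕*(-19) = 5 + 19/5 = 44/5 ≈ 8.8000)
a = -138 (a = 36 - 174 = -138)
B(C) = 1517/5 (B(C) = (-7 - 30)*(44/5 - 17) = -37*(-41/5) = 1517/5)
B(0*0 + 29) + a = 1517/5 - 138 = 827/5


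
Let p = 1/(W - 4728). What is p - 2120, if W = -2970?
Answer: -16319761/7698 ≈ -2120.0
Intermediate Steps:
p = -1/7698 (p = 1/(-2970 - 4728) = 1/(-7698) = -1/7698 ≈ -0.00012990)
p - 2120 = -1/7698 - 2120 = -16319761/7698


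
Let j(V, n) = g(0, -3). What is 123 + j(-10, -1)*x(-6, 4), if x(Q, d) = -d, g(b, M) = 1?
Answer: 119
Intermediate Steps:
j(V, n) = 1
123 + j(-10, -1)*x(-6, 4) = 123 + 1*(-1*4) = 123 + 1*(-4) = 123 - 4 = 119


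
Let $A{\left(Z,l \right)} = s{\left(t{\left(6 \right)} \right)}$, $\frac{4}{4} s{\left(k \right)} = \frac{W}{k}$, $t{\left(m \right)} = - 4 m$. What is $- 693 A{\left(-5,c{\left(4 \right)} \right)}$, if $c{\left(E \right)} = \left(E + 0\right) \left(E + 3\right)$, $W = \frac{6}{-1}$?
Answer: $- \frac{693}{4} \approx -173.25$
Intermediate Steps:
$W = -6$ ($W = 6 \left(-1\right) = -6$)
$c{\left(E \right)} = E \left(3 + E\right)$
$s{\left(k \right)} = - \frac{6}{k}$
$A{\left(Z,l \right)} = \frac{1}{4}$ ($A{\left(Z,l \right)} = - \frac{6}{\left(-4\right) 6} = - \frac{6}{-24} = \left(-6\right) \left(- \frac{1}{24}\right) = \frac{1}{4}$)
$- 693 A{\left(-5,c{\left(4 \right)} \right)} = \left(-693\right) \frac{1}{4} = - \frac{693}{4}$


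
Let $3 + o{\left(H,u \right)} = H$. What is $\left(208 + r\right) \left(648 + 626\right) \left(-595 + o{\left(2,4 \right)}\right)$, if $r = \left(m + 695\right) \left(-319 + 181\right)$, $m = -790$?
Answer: $-10112410672$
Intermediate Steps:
$o{\left(H,u \right)} = -3 + H$
$r = 13110$ ($r = \left(-790 + 695\right) \left(-319 + 181\right) = \left(-95\right) \left(-138\right) = 13110$)
$\left(208 + r\right) \left(648 + 626\right) \left(-595 + o{\left(2,4 \right)}\right) = \left(208 + 13110\right) \left(648 + 626\right) \left(-595 + \left(-3 + 2\right)\right) = 13318 \cdot 1274 \left(-595 - 1\right) = 13318 \cdot 1274 \left(-596\right) = 13318 \left(-759304\right) = -10112410672$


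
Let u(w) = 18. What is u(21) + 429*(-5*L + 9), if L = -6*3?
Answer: 42489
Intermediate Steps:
L = -18
u(21) + 429*(-5*L + 9) = 18 + 429*(-5*(-18) + 9) = 18 + 429*(90 + 9) = 18 + 429*99 = 18 + 42471 = 42489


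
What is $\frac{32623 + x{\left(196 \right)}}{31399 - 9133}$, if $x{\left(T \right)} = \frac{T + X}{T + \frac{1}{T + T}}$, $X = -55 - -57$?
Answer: $\frac{278511175}{190084842} \approx 1.4652$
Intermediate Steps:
$X = 2$ ($X = -55 + 57 = 2$)
$x{\left(T \right)} = \frac{2 + T}{T + \frac{1}{2 T}}$ ($x{\left(T \right)} = \frac{T + 2}{T + \frac{1}{T + T}} = \frac{2 + T}{T + \frac{1}{2 T}}$)
$\frac{32623 + x{\left(196 \right)}}{31399 - 9133} = \frac{32623 + 2 \cdot 196 \frac{1}{1 + 2 \cdot 196^{2}} \left(2 + 196\right)}{31399 - 9133} = \frac{32623 + 2 \cdot 196 \frac{1}{1 + 2 \cdot 38416} \cdot 198}{31399 - 9133} = \frac{32623 + 2 \cdot 196 \frac{1}{1 + 76832} \cdot 198}{22266} = \left(32623 + 2 \cdot 196 \cdot \frac{1}{76833} \cdot 198\right) \frac{1}{22266} = \left(32623 + \frac{8624}{8537}\right) \frac{1}{22266} = \frac{278511175}{8537} \cdot \frac{1}{22266} = \frac{278511175}{190084842}$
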